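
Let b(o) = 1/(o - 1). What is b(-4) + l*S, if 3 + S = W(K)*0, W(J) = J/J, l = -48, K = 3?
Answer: 719/5 ≈ 143.80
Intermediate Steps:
b(o) = 1/(-1 + o)
W(J) = 1
S = -3 (S = -3 + 1*0 = -3 + 0 = -3)
b(-4) + l*S = 1/(-1 - 4) - 48*(-3) = 1/(-5) + 144 = -1/5 + 144 = 719/5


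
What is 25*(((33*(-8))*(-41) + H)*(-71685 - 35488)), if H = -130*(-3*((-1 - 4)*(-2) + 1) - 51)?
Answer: -58259242800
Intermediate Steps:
H = 10920 (H = -130*(-3*(-5*(-2) + 1) - 51) = -130*(-3*(10 + 1) - 51) = -130*(-3*11 - 51) = -130*(-33 - 51) = -130*(-84) = 10920)
25*(((33*(-8))*(-41) + H)*(-71685 - 35488)) = 25*(((33*(-8))*(-41) + 10920)*(-71685 - 35488)) = 25*((-264*(-41) + 10920)*(-107173)) = 25*((10824 + 10920)*(-107173)) = 25*(21744*(-107173)) = 25*(-2330369712) = -58259242800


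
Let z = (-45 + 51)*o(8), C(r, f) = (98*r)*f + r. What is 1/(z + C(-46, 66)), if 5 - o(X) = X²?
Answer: -1/297928 ≈ -3.3565e-6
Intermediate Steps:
o(X) = 5 - X²
C(r, f) = r + 98*f*r (C(r, f) = 98*f*r + r = r + 98*f*r)
z = -354 (z = (-45 + 51)*(5 - 1*8²) = 6*(5 - 1*64) = 6*(5 - 64) = 6*(-59) = -354)
1/(z + C(-46, 66)) = 1/(-354 - 46*(1 + 98*66)) = 1/(-354 - 46*(1 + 6468)) = 1/(-354 - 46*6469) = 1/(-354 - 297574) = 1/(-297928) = -1/297928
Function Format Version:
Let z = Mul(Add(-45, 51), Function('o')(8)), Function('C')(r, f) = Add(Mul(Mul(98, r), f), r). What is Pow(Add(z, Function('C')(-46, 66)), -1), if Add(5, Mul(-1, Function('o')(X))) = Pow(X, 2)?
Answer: Rational(-1, 297928) ≈ -3.3565e-6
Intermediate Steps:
Function('o')(X) = Add(5, Mul(-1, Pow(X, 2)))
Function('C')(r, f) = Add(r, Mul(98, f, r)) (Function('C')(r, f) = Add(Mul(98, f, r), r) = Add(r, Mul(98, f, r)))
z = -354 (z = Mul(Add(-45, 51), Add(5, Mul(-1, Pow(8, 2)))) = Mul(6, Add(5, Mul(-1, 64))) = Mul(6, Add(5, -64)) = Mul(6, -59) = -354)
Pow(Add(z, Function('C')(-46, 66)), -1) = Pow(Add(-354, Mul(-46, Add(1, Mul(98, 66)))), -1) = Pow(Add(-354, Mul(-46, Add(1, 6468))), -1) = Pow(Add(-354, Mul(-46, 6469)), -1) = Pow(Add(-354, -297574), -1) = Pow(-297928, -1) = Rational(-1, 297928)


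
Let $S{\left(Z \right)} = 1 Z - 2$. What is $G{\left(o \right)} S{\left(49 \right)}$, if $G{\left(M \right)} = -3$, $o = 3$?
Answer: $-141$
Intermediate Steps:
$S{\left(Z \right)} = -2 + Z$ ($S{\left(Z \right)} = Z - 2 = -2 + Z$)
$G{\left(o \right)} S{\left(49 \right)} = - 3 \left(-2 + 49\right) = \left(-3\right) 47 = -141$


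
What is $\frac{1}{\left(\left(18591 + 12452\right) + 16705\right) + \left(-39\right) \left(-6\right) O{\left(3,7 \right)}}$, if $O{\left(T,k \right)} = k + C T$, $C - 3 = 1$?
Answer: $\frac{1}{52194} \approx 1.9159 \cdot 10^{-5}$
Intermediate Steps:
$C = 4$ ($C = 3 + 1 = 4$)
$O{\left(T,k \right)} = k + 4 T$
$\frac{1}{\left(\left(18591 + 12452\right) + 16705\right) + \left(-39\right) \left(-6\right) O{\left(3,7 \right)}} = \frac{1}{\left(\left(18591 + 12452\right) + 16705\right) + \left(-39\right) \left(-6\right) \left(7 + 4 \cdot 3\right)} = \frac{1}{\left(31043 + 16705\right) + 234 \left(7 + 12\right)} = \frac{1}{47748 + 234 \cdot 19} = \frac{1}{47748 + 4446} = \frac{1}{52194}$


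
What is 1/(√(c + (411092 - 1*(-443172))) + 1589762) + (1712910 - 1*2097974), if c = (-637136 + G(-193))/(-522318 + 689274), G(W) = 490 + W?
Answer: -162479669127756211246144/421954971454152119 - 2*√5952977440504755/421954971454152119 ≈ -3.8506e+5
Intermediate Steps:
c = -636839/166956 (c = (-637136 + (490 - 193))/(-522318 + 689274) = (-637136 + 297)/166956 = -636839*1/166956 = -636839/166956 ≈ -3.8144)
1/(√(c + (411092 - 1*(-443172))) + 1589762) + (1712910 - 1*2097974) = 1/(√(-636839/166956 + (411092 - 1*(-443172))) + 1589762) + (1712910 - 1*2097974) = 1/(√(-636839/166956 + (411092 + 443172)) + 1589762) + (1712910 - 2097974) = 1/(√(-636839/166956 + 854264) + 1589762) - 385064 = 1/(√(142623863545/166956) + 1589762) - 385064 = 1/(√5952977440504755/83478 + 1589762) - 385064 = 1/(1589762 + √5952977440504755/83478) - 385064 = -385064 + 1/(1589762 + √5952977440504755/83478)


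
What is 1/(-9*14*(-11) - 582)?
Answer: 1/804 ≈ 0.0012438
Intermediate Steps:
1/(-9*14*(-11) - 582) = 1/(-126*(-11) - 582) = 1/(1386 - 582) = 1/804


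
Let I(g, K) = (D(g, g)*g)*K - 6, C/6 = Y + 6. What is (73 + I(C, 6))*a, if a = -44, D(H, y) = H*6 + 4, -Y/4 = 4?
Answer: -5641988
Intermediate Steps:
Y = -16 (Y = -4*4 = -16)
D(H, y) = 4 + 6*H (D(H, y) = 6*H + 4 = 4 + 6*H)
C = -60 (C = 6*(-16 + 6) = 6*(-10) = -60)
I(g, K) = -6 + K*g*(4 + 6*g) (I(g, K) = ((4 + 6*g)*g)*K - 6 = (g*(4 + 6*g))*K - 6 = K*g*(4 + 6*g) - 6 = -6 + K*g*(4 + 6*g))
(73 + I(C, 6))*a = (73 + (-6 + 2*6*(-60)*(2 + 3*(-60))))*(-44) = (73 + (-6 + 2*6*(-60)*(2 - 180)))*(-44) = (73 + (-6 + 2*6*(-60)*(-178)))*(-44) = (73 + (-6 + 128160))*(-44) = (73 + 128154)*(-44) = 128227*(-44) = -5641988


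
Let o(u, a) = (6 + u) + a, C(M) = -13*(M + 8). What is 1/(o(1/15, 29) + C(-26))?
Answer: 15/4036 ≈ 0.0037166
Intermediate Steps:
C(M) = -104 - 13*M (C(M) = -13*(8 + M) = -104 - 13*M)
o(u, a) = 6 + a + u
1/(o(1/15, 29) + C(-26)) = 1/((6 + 29 + 1/15) + (-104 - 13*(-26))) = 1/((6 + 29 + 1/15) + (-104 + 338)) = 1/(526/15 + 234) = 1/(4036/15) = 15/4036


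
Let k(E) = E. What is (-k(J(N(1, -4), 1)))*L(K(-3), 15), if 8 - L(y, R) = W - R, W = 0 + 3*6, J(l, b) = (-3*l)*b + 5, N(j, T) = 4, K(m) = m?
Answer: 35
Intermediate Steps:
J(l, b) = 5 - 3*b*l (J(l, b) = -3*b*l + 5 = 5 - 3*b*l)
W = 18 (W = 0 + 18 = 18)
L(y, R) = -10 + R (L(y, R) = 8 - (18 - R) = 8 + (-18 + R) = -10 + R)
(-k(J(N(1, -4), 1)))*L(K(-3), 15) = (-(5 - 3*1*4))*(-10 + 15) = -(5 - 12)*5 = -1*(-7)*5 = 7*5 = 35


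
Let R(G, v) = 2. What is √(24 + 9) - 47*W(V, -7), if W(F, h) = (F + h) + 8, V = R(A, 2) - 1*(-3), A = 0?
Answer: -282 + √33 ≈ -276.26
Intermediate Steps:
V = 5 (V = 2 - 1*(-3) = 2 + 3 = 5)
W(F, h) = 8 + F + h
√(24 + 9) - 47*W(V, -7) = √(24 + 9) - 47*(8 + 5 - 7) = √33 - 47*6 = √33 - 282 = -282 + √33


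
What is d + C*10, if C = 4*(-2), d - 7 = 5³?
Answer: 52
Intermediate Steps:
d = 132 (d = 7 + 5³ = 7 + 125 = 132)
C = -8
d + C*10 = 132 - 8*10 = 132 - 80 = 52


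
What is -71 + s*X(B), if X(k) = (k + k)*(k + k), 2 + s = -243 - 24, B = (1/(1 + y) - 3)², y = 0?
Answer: -17287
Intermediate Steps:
B = 4 (B = (1/(1 + 0) - 3)² = (1/1 - 3)² = (1 - 3)² = (-2)² = 4)
s = -269 (s = -2 + (-243 - 24) = -2 - 267 = -269)
X(k) = 4*k² (X(k) = (2*k)*(2*k) = 4*k²)
-71 + s*X(B) = -71 - 1076*4² = -71 - 1076*16 = -71 - 269*64 = -71 - 17216 = -17287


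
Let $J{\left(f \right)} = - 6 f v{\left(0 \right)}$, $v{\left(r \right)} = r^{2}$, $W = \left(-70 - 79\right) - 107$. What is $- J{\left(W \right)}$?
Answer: $0$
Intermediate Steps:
$W = -256$ ($W = -149 - 107 = -256$)
$J{\left(f \right)} = 0$ ($J{\left(f \right)} = - 6 f 0^{2} = - 6 f 0 = 0$)
$- J{\left(W \right)} = \left(-1\right) 0 = 0$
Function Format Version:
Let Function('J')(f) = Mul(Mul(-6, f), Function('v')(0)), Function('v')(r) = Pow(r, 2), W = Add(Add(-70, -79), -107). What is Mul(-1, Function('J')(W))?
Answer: 0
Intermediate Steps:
W = -256 (W = Add(-149, -107) = -256)
Function('J')(f) = 0 (Function('J')(f) = Mul(Mul(-6, f), Pow(0, 2)) = Mul(Mul(-6, f), 0) = 0)
Mul(-1, Function('J')(W)) = Mul(-1, 0) = 0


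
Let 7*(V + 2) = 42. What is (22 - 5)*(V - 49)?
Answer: -765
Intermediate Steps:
V = 4 (V = -2 + (1/7)*42 = -2 + 6 = 4)
(22 - 5)*(V - 49) = (22 - 5)*(4 - 49) = 17*(-45) = -765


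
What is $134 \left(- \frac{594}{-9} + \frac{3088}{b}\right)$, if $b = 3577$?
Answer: $\frac{32048780}{3577} \approx 8959.7$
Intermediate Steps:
$134 \left(- \frac{594}{-9} + \frac{3088}{b}\right) = 134 \left(- \frac{594}{-9} + \frac{3088}{3577}\right) = 134 \left(\left(-594\right) \left(- \frac{1}{9}\right) + 3088 \cdot \frac{1}{3577}\right) = 134 \left(66 + \frac{3088}{3577}\right) = 134 \cdot \frac{239170}{3577} = \frac{32048780}{3577}$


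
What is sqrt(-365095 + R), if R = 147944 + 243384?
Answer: sqrt(26233) ≈ 161.97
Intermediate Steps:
R = 391328
sqrt(-365095 + R) = sqrt(-365095 + 391328) = sqrt(26233)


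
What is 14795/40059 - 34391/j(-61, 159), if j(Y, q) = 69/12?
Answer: -5510335991/921357 ≈ -5980.7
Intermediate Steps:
j(Y, q) = 23/4 (j(Y, q) = 69*(1/12) = 23/4)
14795/40059 - 34391/j(-61, 159) = 14795/40059 - 34391/23/4 = 14795*(1/40059) - 34391*4/23 = 14795/40059 - 137564/23 = -5510335991/921357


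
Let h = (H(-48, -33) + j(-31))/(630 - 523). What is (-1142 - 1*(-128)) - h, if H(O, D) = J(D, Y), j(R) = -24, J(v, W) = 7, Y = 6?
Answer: -108481/107 ≈ -1013.8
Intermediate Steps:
H(O, D) = 7
h = -17/107 (h = (7 - 24)/(630 - 523) = -17/107 ≈ -0.15888)
(-1142 - 1*(-128)) - h = (-1142 - 1*(-128)) - 1*(-17/107) = (-1142 + 128) + 17/107 = -1014 + 17/107 = -108481/107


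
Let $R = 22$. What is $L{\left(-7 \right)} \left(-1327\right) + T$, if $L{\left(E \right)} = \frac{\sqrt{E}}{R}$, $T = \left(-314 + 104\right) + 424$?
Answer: $214 - \frac{1327 i \sqrt{7}}{22} \approx 214.0 - 159.59 i$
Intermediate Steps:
$T = 214$ ($T = -210 + 424 = 214$)
$L{\left(E \right)} = \frac{\sqrt{E}}{22}$
$L{\left(-7 \right)} \left(-1327\right) + T = \frac{\sqrt{-7}}{22} \left(-1327\right) + 214 = \frac{i \sqrt{7}}{22} \left(-1327\right) + 214 = - \frac{1327 i \sqrt{7}}{22} + 214 = 214 - \frac{1327 i \sqrt{7}}{22}$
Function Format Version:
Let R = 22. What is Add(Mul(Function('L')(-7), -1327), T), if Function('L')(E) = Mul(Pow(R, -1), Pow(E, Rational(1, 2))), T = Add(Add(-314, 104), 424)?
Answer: Add(214, Mul(Rational(-1327, 22), I, Pow(7, Rational(1, 2)))) ≈ Add(214.00, Mul(-159.59, I))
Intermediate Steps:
T = 214 (T = Add(-210, 424) = 214)
Function('L')(E) = Mul(Rational(1, 22), Pow(E, Rational(1, 2))) (Function('L')(E) = Mul(Pow(22, -1), Pow(E, Rational(1, 2))) = Mul(Rational(1, 22), Pow(E, Rational(1, 2))))
Add(Mul(Function('L')(-7), -1327), T) = Add(Mul(Mul(Rational(1, 22), Pow(-7, Rational(1, 2))), -1327), 214) = Add(Mul(Mul(Rational(1, 22), Mul(I, Pow(7, Rational(1, 2)))), -1327), 214) = Add(Mul(Mul(Rational(1, 22), I, Pow(7, Rational(1, 2))), -1327), 214) = Add(Mul(Rational(-1327, 22), I, Pow(7, Rational(1, 2))), 214) = Add(214, Mul(Rational(-1327, 22), I, Pow(7, Rational(1, 2))))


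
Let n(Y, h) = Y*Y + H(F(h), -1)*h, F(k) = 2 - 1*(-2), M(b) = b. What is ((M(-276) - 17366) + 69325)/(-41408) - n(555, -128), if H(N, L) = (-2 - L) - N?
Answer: -12781252003/41408 ≈ -3.0867e+5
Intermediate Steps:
F(k) = 4 (F(k) = 2 + 2 = 4)
H(N, L) = -2 - L - N
n(Y, h) = Y**2 - 5*h (n(Y, h) = Y*Y + (-2 - 1*(-1) - 1*4)*h = Y**2 + (-2 + 1 - 4)*h = Y**2 - 5*h)
((M(-276) - 17366) + 69325)/(-41408) - n(555, -128) = ((-276 - 17366) + 69325)/(-41408) - (555**2 - 5*(-128)) = (-17642 + 69325)*(-1/41408) - (308025 + 640) = 51683*(-1/41408) - 1*308665 = -51683/41408 - 308665 = -12781252003/41408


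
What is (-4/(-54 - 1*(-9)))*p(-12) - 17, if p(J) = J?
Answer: -271/15 ≈ -18.067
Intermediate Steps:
(-4/(-54 - 1*(-9)))*p(-12) - 17 = -4/(-54 - 1*(-9))*(-12) - 17 = -4/(-54 + 9)*(-12) - 17 = -4/(-45)*(-12) - 17 = -4*(-1/45)*(-12) - 17 = (4/45)*(-12) - 17 = -16/15 - 17 = -271/15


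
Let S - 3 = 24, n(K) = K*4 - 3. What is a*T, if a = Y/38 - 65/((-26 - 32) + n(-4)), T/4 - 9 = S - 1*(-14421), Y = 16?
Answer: 107039628/1463 ≈ 73165.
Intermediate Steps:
n(K) = -3 + 4*K (n(K) = 4*K - 3 = -3 + 4*K)
S = 27 (S = 3 + 24 = 27)
T = 57828 (T = 36 + 4*(27 - 1*(-14421)) = 36 + 4*(27 + 14421) = 36 + 4*14448 = 36 + 57792 = 57828)
a = 1851/1463 (a = 16/38 - 65/((-26 - 32) + (-3 + 4*(-4))) = 16*(1/38) - 65/(-58 + (-3 - 16)) = 8/19 - 65/(-58 - 19) = 8/19 - 65/(-77) = 8/19 - 65*(-1/77) = 8/19 + 65/77 = 1851/1463 ≈ 1.2652)
a*T = (1851/1463)*57828 = 107039628/1463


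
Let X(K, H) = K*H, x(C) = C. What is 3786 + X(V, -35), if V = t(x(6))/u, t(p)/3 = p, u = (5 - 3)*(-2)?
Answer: 7887/2 ≈ 3943.5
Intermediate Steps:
u = -4 (u = 2*(-2) = -4)
t(p) = 3*p
V = -9/2 (V = (3*6)/(-4) = 18*(-¼) = -9/2 ≈ -4.5000)
X(K, H) = H*K
3786 + X(V, -35) = 3786 - 35*(-9/2) = 3786 + 315/2 = 7887/2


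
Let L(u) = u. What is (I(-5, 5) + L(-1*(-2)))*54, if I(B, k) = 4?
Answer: 324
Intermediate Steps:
(I(-5, 5) + L(-1*(-2)))*54 = (4 - 1*(-2))*54 = (4 + 2)*54 = 6*54 = 324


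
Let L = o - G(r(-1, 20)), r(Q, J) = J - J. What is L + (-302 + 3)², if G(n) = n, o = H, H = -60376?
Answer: 29025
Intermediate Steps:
o = -60376
r(Q, J) = 0
L = -60376 (L = -60376 - 1*0 = -60376 + 0 = -60376)
L + (-302 + 3)² = -60376 + (-302 + 3)² = -60376 + (-299)² = -60376 + 89401 = 29025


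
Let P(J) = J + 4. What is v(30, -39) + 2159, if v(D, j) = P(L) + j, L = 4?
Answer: 2128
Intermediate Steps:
P(J) = 4 + J
v(D, j) = 8 + j (v(D, j) = (4 + 4) + j = 8 + j)
v(30, -39) + 2159 = (8 - 39) + 2159 = -31 + 2159 = 2128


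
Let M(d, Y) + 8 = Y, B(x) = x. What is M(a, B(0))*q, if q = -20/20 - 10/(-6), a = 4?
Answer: -16/3 ≈ -5.3333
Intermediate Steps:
M(d, Y) = -8 + Y
q = 2/3 (q = -20*1/20 - 10*(-1/6) = -1 + 5/3 = 2/3 ≈ 0.66667)
M(a, B(0))*q = (-8 + 0)*(2/3) = -8*2/3 = -16/3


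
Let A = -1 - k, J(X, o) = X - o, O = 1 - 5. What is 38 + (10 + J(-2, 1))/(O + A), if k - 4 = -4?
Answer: 183/5 ≈ 36.600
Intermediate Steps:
k = 0 (k = 4 - 4 = 0)
O = -4
A = -1 (A = -1 - 1*0 = -1 + 0 = -1)
38 + (10 + J(-2, 1))/(O + A) = 38 + (10 + (-2 - 1*1))/(-4 - 1) = 38 + (10 + (-2 - 1))/(-5) = 38 - (10 - 3)/5 = 38 - ⅕*7 = 38 - 7/5 = 183/5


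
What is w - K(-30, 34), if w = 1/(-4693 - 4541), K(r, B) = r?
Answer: 277019/9234 ≈ 30.000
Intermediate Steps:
w = -1/9234 (w = 1/(-9234) = -1/9234 ≈ -0.00010830)
w - K(-30, 34) = -1/9234 - 1*(-30) = -1/9234 + 30 = 277019/9234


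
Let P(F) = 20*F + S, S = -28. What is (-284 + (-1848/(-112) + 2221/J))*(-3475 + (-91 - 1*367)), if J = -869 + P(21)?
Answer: 113461369/106 ≈ 1.0704e+6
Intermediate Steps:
P(F) = -28 + 20*F (P(F) = 20*F - 28 = -28 + 20*F)
J = -477 (J = -869 + (-28 + 20*21) = -869 + (-28 + 420) = -869 + 392 = -477)
(-284 + (-1848/(-112) + 2221/J))*(-3475 + (-91 - 1*367)) = (-284 + (-1848/(-112) + 2221/(-477)))*(-3475 + (-91 - 1*367)) = (-284 + (-1848*(-1/112) + 2221*(-1/477)))*(-3475 + (-91 - 367)) = (-284 + (33/2 - 2221/477))*(-3475 - 458) = (-284 + 11299/954)*(-3933) = -259637/954*(-3933) = 113461369/106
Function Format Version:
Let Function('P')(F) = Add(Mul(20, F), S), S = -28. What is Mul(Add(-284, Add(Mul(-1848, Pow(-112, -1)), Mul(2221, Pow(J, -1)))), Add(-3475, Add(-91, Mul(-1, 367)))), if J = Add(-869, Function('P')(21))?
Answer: Rational(113461369, 106) ≈ 1.0704e+6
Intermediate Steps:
Function('P')(F) = Add(-28, Mul(20, F)) (Function('P')(F) = Add(Mul(20, F), -28) = Add(-28, Mul(20, F)))
J = -477 (J = Add(-869, Add(-28, Mul(20, 21))) = Add(-869, Add(-28, 420)) = Add(-869, 392) = -477)
Mul(Add(-284, Add(Mul(-1848, Pow(-112, -1)), Mul(2221, Pow(J, -1)))), Add(-3475, Add(-91, Mul(-1, 367)))) = Mul(Add(-284, Add(Mul(-1848, Pow(-112, -1)), Mul(2221, Pow(-477, -1)))), Add(-3475, Add(-91, Mul(-1, 367)))) = Mul(Add(-284, Add(Mul(-1848, Rational(-1, 112)), Mul(2221, Rational(-1, 477)))), Add(-3475, Add(-91, -367))) = Mul(Add(-284, Add(Rational(33, 2), Rational(-2221, 477))), Add(-3475, -458)) = Mul(Add(-284, Rational(11299, 954)), -3933) = Mul(Rational(-259637, 954), -3933) = Rational(113461369, 106)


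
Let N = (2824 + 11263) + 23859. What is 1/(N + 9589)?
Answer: 1/47535 ≈ 2.1037e-5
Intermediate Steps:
N = 37946 (N = 14087 + 23859 = 37946)
1/(N + 9589) = 1/(37946 + 9589) = 1/47535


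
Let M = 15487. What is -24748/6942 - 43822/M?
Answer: -343742300/53755377 ≈ -6.3946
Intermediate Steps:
-24748/6942 - 43822/M = -24748/6942 - 43822/15487 = -24748*1/6942 - 43822*1/15487 = -12374/3471 - 43822/15487 = -343742300/53755377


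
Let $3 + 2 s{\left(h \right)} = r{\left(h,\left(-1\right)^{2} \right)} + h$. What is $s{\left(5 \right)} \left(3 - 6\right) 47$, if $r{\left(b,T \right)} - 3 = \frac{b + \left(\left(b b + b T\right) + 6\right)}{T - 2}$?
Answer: $2538$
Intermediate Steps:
$r{\left(b,T \right)} = 3 + \frac{6 + b + b^{2} + T b}{-2 + T}$ ($r{\left(b,T \right)} = 3 + \frac{b + \left(\left(b b + b T\right) + 6\right)}{T - 2} = 3 + \frac{b + \left(\left(b^{2} + T b\right) + 6\right)}{-2 + T} = 3 + \frac{b + \left(6 + b^{2} + T b\right)}{-2 + T} = 3 + \frac{6 + b + b^{2} + T b}{-2 + T}$)
$s{\left(h \right)} = -3 - \frac{h}{2} - \frac{h^{2}}{2}$ ($s{\left(h \right)} = - \frac{3}{2} + \frac{\frac{h + h^{2} + 3 \left(-1\right)^{2} + \left(-1\right)^{2} h}{-2 + \left(-1\right)^{2}} + h}{2} = - \frac{3}{2} + \frac{\frac{h + h^{2} + 3 \cdot 1 + 1 h}{-2 + 1} + h}{2} = - \frac{3}{2} + \frac{\frac{h + h^{2} + 3 + h}{-1} + h}{2} = - \frac{3}{2} + \frac{- (3 + h^{2} + 2 h) + h}{2} = - \frac{3}{2} + \frac{\left(-3 - h^{2} - 2 h\right) + h}{2} = - \frac{3}{2} + \frac{-3 - h - h^{2}}{2} = - \frac{3}{2} - \left(\frac{3}{2} + \frac{h}{2} + \frac{h^{2}}{2}\right) = -3 - \frac{h}{2} - \frac{h^{2}}{2}$)
$s{\left(5 \right)} \left(3 - 6\right) 47 = \left(-3 - \frac{5}{2} - \frac{5^{2}}{2}\right) \left(3 - 6\right) 47 = \left(-3 - \frac{5}{2} - \frac{25}{2}\right) \left(3 - 6\right) 47 = \left(-3 - \frac{5}{2} - \frac{25}{2}\right) \left(-3\right) 47 = \left(-18\right) \left(-3\right) 47 = 54 \cdot 47 = 2538$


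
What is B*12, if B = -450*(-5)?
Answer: 27000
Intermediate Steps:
B = 2250
B*12 = 2250*12 = 27000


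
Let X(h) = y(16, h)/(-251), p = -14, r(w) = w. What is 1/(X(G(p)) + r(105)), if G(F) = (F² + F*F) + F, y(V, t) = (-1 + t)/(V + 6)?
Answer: 5522/579433 ≈ 0.0095300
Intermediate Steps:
y(V, t) = (-1 + t)/(6 + V)
G(F) = F + 2*F² (G(F) = (F² + F²) + F = 2*F² + F = F + 2*F²)
X(h) = 1/5522 - h/5522 (X(h) = ((-1 + h)/(6 + 16))/(-251) = ((-1 + h)/22)*(-1/251) = (-1/22 + h/22)*(-1/251) = 1/5522 - h/5522)
1/(X(G(p)) + r(105)) = 1/((1/5522 - (-7)*(1 + 2*(-14))/2761) + 105) = 1/((1/5522 - (-7)*(1 - 28)/2761) + 105) = 1/((1/5522 - (-7)*(-27)/2761) + 105) = 1/((1/5522 - 1/5522*378) + 105) = 1/((1/5522 - 189/2761) + 105) = 1/(-377/5522 + 105) = 1/(579433/5522) = 5522/579433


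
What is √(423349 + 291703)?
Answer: 2*√178763 ≈ 845.61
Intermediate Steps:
√(423349 + 291703) = √715052 = 2*√178763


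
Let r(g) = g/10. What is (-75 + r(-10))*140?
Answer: -10640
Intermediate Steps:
r(g) = g/10 (r(g) = g*(⅒) = g/10)
(-75 + r(-10))*140 = (-75 + (⅒)*(-10))*140 = (-75 - 1)*140 = -76*140 = -10640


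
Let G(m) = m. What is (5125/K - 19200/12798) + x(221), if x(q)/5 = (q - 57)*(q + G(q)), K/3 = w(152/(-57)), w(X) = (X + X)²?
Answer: 197941612795/546048 ≈ 3.6250e+5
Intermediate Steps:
w(X) = 4*X² (w(X) = (2*X)² = 4*X²)
K = 256/3 (K = 3*(4*(152/(-57))²) = 3*(4*(152*(-1/57))²) = 3*(4*(-8/3)²) = 3*(4*(64/9)) = 3*(256/9) = 256/3 ≈ 85.333)
x(q) = 10*q*(-57 + q) (x(q) = 5*((q - 57)*(q + q)) = 5*((-57 + q)*(2*q)) = 5*(2*q*(-57 + q)) = 10*q*(-57 + q))
(5125/K - 19200/12798) + x(221) = (5125/(256/3) - 19200/12798) + 10*221*(-57 + 221) = (5125*(3/256) - 19200*1/12798) + 10*221*164 = (15375/256 - 3200/2133) + 362440 = 31975675/546048 + 362440 = 197941612795/546048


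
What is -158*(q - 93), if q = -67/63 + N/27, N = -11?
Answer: 2821090/189 ≈ 14926.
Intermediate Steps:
q = -278/189 (q = -67/63 - 11/27 = -278/189 ≈ -1.4709)
-158*(q - 93) = -158*(-278/189 - 93) = -158*(-17855/189) = 2821090/189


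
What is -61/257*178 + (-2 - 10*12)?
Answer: -42212/257 ≈ -164.25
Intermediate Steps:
-61/257*178 + (-2 - 10*12) = -61*1/257*178 + (-2 - 120) = -61/257*178 - 122 = -10858/257 - 122 = -42212/257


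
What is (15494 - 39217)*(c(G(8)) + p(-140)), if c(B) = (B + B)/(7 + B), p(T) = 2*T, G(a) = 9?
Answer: 52926013/8 ≈ 6.6158e+6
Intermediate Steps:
c(B) = 2*B/(7 + B) (c(B) = (2*B)/(7 + B) = 2*B/(7 + B))
(15494 - 39217)*(c(G(8)) + p(-140)) = (15494 - 39217)*(2*9/(7 + 9) + 2*(-140)) = -23723*(2*9/16 - 280) = -23723*(2*9*(1/16) - 280) = -23723*(9/8 - 280) = -23723*(-2231/8) = 52926013/8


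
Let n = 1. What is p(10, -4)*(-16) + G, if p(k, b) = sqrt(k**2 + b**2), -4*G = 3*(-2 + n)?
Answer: 3/4 - 32*sqrt(29) ≈ -171.58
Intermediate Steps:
G = 3/4 (G = -3*(-2 + 1)/4 = -3*(-1)/4 = -1/4*(-3) = 3/4 ≈ 0.75000)
p(k, b) = sqrt(b**2 + k**2)
p(10, -4)*(-16) + G = sqrt((-4)**2 + 10**2)*(-16) + 3/4 = sqrt(16 + 100)*(-16) + 3/4 = sqrt(116)*(-16) + 3/4 = (2*sqrt(29))*(-16) + 3/4 = -32*sqrt(29) + 3/4 = 3/4 - 32*sqrt(29)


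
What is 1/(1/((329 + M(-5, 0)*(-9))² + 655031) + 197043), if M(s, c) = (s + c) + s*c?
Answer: 794907/156630860002 ≈ 5.0750e-6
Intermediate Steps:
M(s, c) = c + s + c*s (M(s, c) = (c + s) + c*s = c + s + c*s)
1/(1/((329 + M(-5, 0)*(-9))² + 655031) + 197043) = 1/(1/((329 + (0 - 5 + 0*(-5))*(-9))² + 655031) + 197043) = 1/(1/((329 + (0 - 5 + 0)*(-9))² + 655031) + 197043) = 1/(1/((329 - 5*(-9))² + 655031) + 197043) = 1/(1/((329 + 45)² + 655031) + 197043) = 1/(1/(374² + 655031) + 197043) = 1/(1/(139876 + 655031) + 197043) = 1/(1/794907 + 197043) = 1/(156630860002/794907) = 794907/156630860002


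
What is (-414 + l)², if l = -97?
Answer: 261121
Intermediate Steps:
(-414 + l)² = (-414 - 97)² = (-511)² = 261121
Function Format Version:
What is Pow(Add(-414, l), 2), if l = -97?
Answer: 261121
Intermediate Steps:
Pow(Add(-414, l), 2) = Pow(Add(-414, -97), 2) = Pow(-511, 2) = 261121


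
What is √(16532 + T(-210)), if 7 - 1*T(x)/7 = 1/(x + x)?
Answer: √14922915/30 ≈ 128.77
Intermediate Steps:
T(x) = 49 - 7/(2*x) (T(x) = 49 - 7/(x + x) = 49 - 7*1/(2*x) = 49 - 7/(2*x))
√(16532 + T(-210)) = √(16532 + (49 - 7/2/(-210))) = √(16532 + (49 - 7/2*(-1/210))) = √(16532 + (49 + 1/60)) = √(16532 + 2941/60) = √(994861/60) = √14922915/30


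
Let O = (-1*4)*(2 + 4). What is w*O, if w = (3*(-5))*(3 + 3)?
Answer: 2160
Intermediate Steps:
w = -90 (w = -15*6 = -90)
O = -24 (O = -4*6 = -24)
w*O = -90*(-24) = 2160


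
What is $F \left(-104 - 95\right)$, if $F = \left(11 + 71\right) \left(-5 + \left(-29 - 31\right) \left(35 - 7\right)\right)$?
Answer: $27495830$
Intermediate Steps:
$F = -138170$ ($F = 82 \left(-5 - 1680\right) = 82 \left(-1685\right) = -138170$)
$F \left(-104 - 95\right) = - 138170 \left(-104 - 95\right) = \left(-138170\right) \left(-199\right) = 27495830$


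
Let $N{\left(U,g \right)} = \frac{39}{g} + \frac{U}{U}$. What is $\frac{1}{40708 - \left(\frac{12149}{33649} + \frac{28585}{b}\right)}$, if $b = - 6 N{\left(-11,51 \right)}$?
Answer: $\frac{1211364}{52582081009} \approx 2.3038 \cdot 10^{-5}$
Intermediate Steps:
$N{\left(U,g \right)} = 1 + \frac{39}{g}$ ($N{\left(U,g \right)} = \frac{39}{g} + 1 = 1 + \frac{39}{g}$)
$b = - \frac{180}{17}$ ($b = - 6 \frac{39 + 51}{51} = - 6 \cdot \frac{1}{51} \cdot 90 = \left(-6\right) \frac{30}{17} = - \frac{180}{17} \approx -10.588$)
$\frac{1}{40708 - \left(\frac{12149}{33649} + \frac{28585}{b}\right)} = \frac{1}{40708 - \left(- \frac{97189}{36} + \frac{12149}{33649}\right)} = \frac{1}{40708 - - \frac{3269875297}{1211364}} = \frac{1}{40708 + \left(- \frac{12149}{33649} + \frac{97189}{36}\right)} = \frac{1}{40708 + \frac{3269875297}{1211364}} = \frac{1}{\frac{52582081009}{1211364}} = \frac{1211364}{52582081009}$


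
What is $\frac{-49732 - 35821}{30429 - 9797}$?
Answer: $- \frac{85553}{20632} \approx -4.1466$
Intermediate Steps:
$\frac{-49732 - 35821}{30429 - 9797} = - \frac{85553}{30429 - 9797} = - \frac{85553}{20632}$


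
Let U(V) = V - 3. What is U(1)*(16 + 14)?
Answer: -60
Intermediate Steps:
U(V) = -3 + V
U(1)*(16 + 14) = (-3 + 1)*(16 + 14) = -2*30 = -60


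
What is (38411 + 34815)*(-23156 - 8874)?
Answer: -2345428780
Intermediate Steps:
(38411 + 34815)*(-23156 - 8874) = 73226*(-32030) = -2345428780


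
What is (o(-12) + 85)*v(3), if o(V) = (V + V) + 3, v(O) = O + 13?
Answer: 1024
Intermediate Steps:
v(O) = 13 + O
o(V) = 3 + 2*V (o(V) = 2*V + 3 = 3 + 2*V)
(o(-12) + 85)*v(3) = ((3 + 2*(-12)) + 85)*(13 + 3) = ((3 - 24) + 85)*16 = (-21 + 85)*16 = 64*16 = 1024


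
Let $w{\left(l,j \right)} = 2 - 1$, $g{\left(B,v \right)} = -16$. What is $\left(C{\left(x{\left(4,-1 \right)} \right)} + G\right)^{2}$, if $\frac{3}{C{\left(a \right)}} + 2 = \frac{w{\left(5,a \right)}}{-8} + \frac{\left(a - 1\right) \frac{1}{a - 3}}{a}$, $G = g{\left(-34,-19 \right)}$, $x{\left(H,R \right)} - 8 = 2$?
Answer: $\frac{95726656}{312481} \approx 306.34$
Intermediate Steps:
$x{\left(H,R \right)} = 10$ ($x{\left(H,R \right)} = 8 + 2 = 10$)
$G = -16$
$w{\left(l,j \right)} = 1$
$C{\left(a \right)} = \frac{3}{- \frac{17}{8} + \frac{-1 + a}{a \left(-3 + a\right)}}$ ($C{\left(a \right)} = \frac{3}{-2 + \left(1 \frac{1}{-8} + \frac{\left(a - 1\right) \frac{1}{a - 3}}{a}\right)} = \frac{3}{-2 + \left(1 \left(- \frac{1}{8}\right) + \frac{\left(-1 + a\right) \frac{1}{-3 + a}}{a}\right)} = \frac{3}{-2 - \left(\frac{1}{8} - \frac{\frac{1}{-3 + a} \left(-1 + a\right)}{a}\right)} = \frac{3}{-2 - \left(\frac{1}{8} - \frac{-1 + a}{a \left(-3 + a\right)}\right)} = \frac{3}{- \frac{17}{8} + \frac{-1 + a}{a \left(-3 + a\right)}}$)
$\left(C{\left(x{\left(4,-1 \right)} \right)} + G\right)^{2} = \left(24 \cdot 10 \frac{1}{8 - 590 + 17 \cdot 10^{2}} \left(3 - 10\right) - 16\right)^{2} = \left(24 \cdot 10 \frac{1}{8 - 590 + 17 \cdot 100} \left(3 - 10\right) - 16\right)^{2} = \left(24 \cdot 10 \frac{1}{8 - 590 + 1700} \left(-7\right) - 16\right)^{2} = \left(24 \cdot 10 \cdot \frac{1}{1118} \left(-7\right) - 16\right)^{2} = \left(- \frac{840}{559} - 16\right)^{2} = \left(- \frac{9784}{559}\right)^{2} = \frac{95726656}{312481}$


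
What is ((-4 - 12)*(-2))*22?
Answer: 704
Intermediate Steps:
((-4 - 12)*(-2))*22 = -16*(-2)*22 = 32*22 = 704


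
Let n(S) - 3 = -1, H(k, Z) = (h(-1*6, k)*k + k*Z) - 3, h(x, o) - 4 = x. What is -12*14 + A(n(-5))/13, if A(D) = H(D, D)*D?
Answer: -2190/13 ≈ -168.46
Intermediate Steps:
h(x, o) = 4 + x
H(k, Z) = -3 - 2*k + Z*k (H(k, Z) = ((4 - 1*6)*k + k*Z) - 3 = ((4 - 6)*k + Z*k) - 3 = (-2*k + Z*k) - 3 = -3 - 2*k + Z*k)
n(S) = 2 (n(S) = 3 - 1 = 2)
A(D) = D*(-3 + D² - 2*D) (A(D) = (-3 - 2*D + D*D)*D = (-3 - 2*D + D²)*D = (-3 + D² - 2*D)*D = D*(-3 + D² - 2*D))
-12*14 + A(n(-5))/13 = -12*14 + (2*(-3 + 2² - 2*2))/13 = -168 + (2*(-3 + 4 - 4))*(1/13) = -168 + (2*(-3))*(1/13) = -168 - 6*1/13 = -168 - 6/13 = -2190/13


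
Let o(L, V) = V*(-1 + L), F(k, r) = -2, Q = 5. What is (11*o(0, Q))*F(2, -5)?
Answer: 110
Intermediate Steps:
(11*o(0, Q))*F(2, -5) = (11*(5*(-1 + 0)))*(-2) = (11*(5*(-1)))*(-2) = (11*(-5))*(-2) = -55*(-2) = 110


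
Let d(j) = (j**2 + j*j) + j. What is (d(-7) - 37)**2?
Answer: 2916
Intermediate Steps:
d(j) = j + 2*j**2 (d(j) = (j**2 + j**2) + j = 2*j**2 + j = j + 2*j**2)
(d(-7) - 37)**2 = (-7*(1 + 2*(-7)) - 37)**2 = (-7*(1 - 14) - 37)**2 = (-7*(-13) - 37)**2 = (91 - 37)**2 = 54**2 = 2916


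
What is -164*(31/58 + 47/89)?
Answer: -449770/2581 ≈ -174.26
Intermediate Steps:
-164*(31/58 + 47/89) = -164*5485/5162 = -449770/2581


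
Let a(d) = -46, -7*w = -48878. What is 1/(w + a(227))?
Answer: 7/48556 ≈ 0.00014416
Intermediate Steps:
w = 48878/7 (w = -⅐*(-48878) = 48878/7 ≈ 6982.6)
1/(w + a(227)) = 1/(48878/7 - 46) = 1/(48556/7) = 7/48556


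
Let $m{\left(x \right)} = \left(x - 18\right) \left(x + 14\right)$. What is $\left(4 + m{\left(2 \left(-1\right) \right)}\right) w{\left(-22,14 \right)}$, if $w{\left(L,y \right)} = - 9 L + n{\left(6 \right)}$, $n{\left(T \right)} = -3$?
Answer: $-46020$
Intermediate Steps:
$w{\left(L,y \right)} = -3 - 9 L$ ($w{\left(L,y \right)} = - 9 L - 3 = -3 - 9 L$)
$m{\left(x \right)} = \left(-18 + x\right) \left(14 + x\right)$
$\left(4 + m{\left(2 \left(-1\right) \right)}\right) w{\left(-22,14 \right)} = \left(4 - \left(252 - 4 + 4 \cdot 2 \left(-1\right)\right)\right) \left(-3 - -198\right) = \left(4 - \left(244 - 4\right)\right) \left(-3 + 198\right) = \left(4 + \left(-252 + 4 + 8\right)\right) 195 = \left(4 - 240\right) 195 = \left(-236\right) 195 = -46020$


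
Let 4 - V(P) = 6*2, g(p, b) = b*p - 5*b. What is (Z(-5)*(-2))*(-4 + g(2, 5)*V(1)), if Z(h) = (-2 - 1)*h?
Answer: -3480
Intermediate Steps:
g(p, b) = -5*b + b*p
Z(h) = -3*h
V(P) = -8 (V(P) = 4 - 6*2 = 4 - 1*12 = 4 - 12 = -8)
(Z(-5)*(-2))*(-4 + g(2, 5)*V(1)) = (-3*(-5)*(-2))*(-4 + (5*(-5 + 2))*(-8)) = (15*(-2))*(-4 + (5*(-3))*(-8)) = -30*(-4 - 15*(-8)) = -30*(-4 + 120) = -30*116 = -3480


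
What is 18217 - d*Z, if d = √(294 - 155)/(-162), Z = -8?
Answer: 18217 - 4*√139/81 ≈ 18216.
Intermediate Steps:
d = -√139/162 (d = √139*(-1/162) = -√139/162 ≈ -0.072777)
18217 - d*Z = 18217 - (-√139/162)*(-8) = 18217 - 4*√139/81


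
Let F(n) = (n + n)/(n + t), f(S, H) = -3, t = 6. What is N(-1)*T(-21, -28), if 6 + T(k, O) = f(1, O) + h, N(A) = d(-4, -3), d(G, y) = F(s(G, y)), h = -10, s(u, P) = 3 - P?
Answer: -19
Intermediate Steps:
F(n) = 2*n/(6 + n) (F(n) = (n + n)/(n + 6) = (2*n)/(6 + n) = 2*n/(6 + n))
d(G, y) = 2*(3 - y)/(9 - y) (d(G, y) = 2*(3 - y)/(6 + (3 - y)) = 2*(3 - y)/(9 - y))
N(A) = 1 (N(A) = 2*(-3 - 3)/(-9 - 3) = 2*(-6)/(-12) = 2*(-1/12)*(-6) = 1)
T(k, O) = -19 (T(k, O) = -6 + (-3 - 10) = -6 - 13 = -19)
N(-1)*T(-21, -28) = 1*(-19) = -19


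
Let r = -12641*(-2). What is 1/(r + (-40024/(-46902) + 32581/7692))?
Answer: 20042788/506823765031 ≈ 3.9546e-5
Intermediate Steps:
r = 25282
1/(r + (-40024/(-46902) + 32581/7692)) = 1/(25282 + (-40024/(-46902) + 32581/7692)) = 1/(25282 + (-40024*(-1/46902) + 32581*(1/7692))) = 1/(25282 + (20012/23451 + 32581/7692)) = 1/(25282 + 101998815/20042788) = 1/(506823765031/20042788) = 20042788/506823765031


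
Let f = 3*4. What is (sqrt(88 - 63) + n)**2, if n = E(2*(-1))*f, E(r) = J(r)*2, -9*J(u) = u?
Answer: 961/9 ≈ 106.78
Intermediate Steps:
f = 12
J(u) = -u/9
E(r) = -2*r/9 (E(r) = -r/9*2 = -2*r/9)
n = 16/3 (n = -4*(-1)/9*12 = -2/9*(-2)*12 = (4/9)*12 = 16/3 ≈ 5.3333)
(sqrt(88 - 63) + n)**2 = (sqrt(88 - 63) + 16/3)**2 = (sqrt(25) + 16/3)**2 = (5 + 16/3)**2 = (31/3)**2 = 961/9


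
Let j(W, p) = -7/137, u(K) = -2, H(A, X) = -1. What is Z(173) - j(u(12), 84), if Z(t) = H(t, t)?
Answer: -130/137 ≈ -0.94890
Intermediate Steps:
j(W, p) = -7/137 (j(W, p) = -7*1/137 = -7/137)
Z(t) = -1
Z(173) - j(u(12), 84) = -1 - 1*(-7/137) = -1 + 7/137 = -130/137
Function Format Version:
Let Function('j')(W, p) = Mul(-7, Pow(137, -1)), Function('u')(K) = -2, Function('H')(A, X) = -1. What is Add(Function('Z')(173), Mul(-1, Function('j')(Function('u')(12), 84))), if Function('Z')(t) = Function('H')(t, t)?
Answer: Rational(-130, 137) ≈ -0.94890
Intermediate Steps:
Function('j')(W, p) = Rational(-7, 137) (Function('j')(W, p) = Mul(-7, Rational(1, 137)) = Rational(-7, 137))
Function('Z')(t) = -1
Add(Function('Z')(173), Mul(-1, Function('j')(Function('u')(12), 84))) = Add(-1, Mul(-1, Rational(-7, 137))) = Add(-1, Rational(7, 137)) = Rational(-130, 137)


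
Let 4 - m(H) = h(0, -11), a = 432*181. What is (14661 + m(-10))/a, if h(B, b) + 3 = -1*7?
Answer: 14675/78192 ≈ 0.18768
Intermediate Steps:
h(B, b) = -10 (h(B, b) = -3 - 1*7 = -3 - 7 = -10)
a = 78192
m(H) = 14 (m(H) = 4 - 1*(-10) = 4 + 10 = 14)
(14661 + m(-10))/a = (14661 + 14)/78192 = 14675*(1/78192) = 14675/78192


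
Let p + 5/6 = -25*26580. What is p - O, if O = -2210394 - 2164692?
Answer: 22263511/6 ≈ 3.7106e+6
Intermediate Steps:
O = -4375086
p = -3987005/6 (p = -⅚ - 25*26580 = -⅚ - 664500 = -3987005/6 ≈ -6.6450e+5)
p - O = -3987005/6 - 1*(-4375086) = -3987005/6 + 4375086 = 22263511/6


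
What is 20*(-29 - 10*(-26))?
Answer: 4620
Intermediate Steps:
20*(-29 - 10*(-26)) = 20*(-29 + 260) = 20*231 = 4620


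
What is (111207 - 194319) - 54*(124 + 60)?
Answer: -93048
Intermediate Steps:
(111207 - 194319) - 54*(124 + 60) = -83112 - 54*184 = -83112 - 9936 = -93048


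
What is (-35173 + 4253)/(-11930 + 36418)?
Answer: -3865/3061 ≈ -1.2627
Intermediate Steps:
(-35173 + 4253)/(-11930 + 36418) = -30920/24488 = -30920*1/24488 = -3865/3061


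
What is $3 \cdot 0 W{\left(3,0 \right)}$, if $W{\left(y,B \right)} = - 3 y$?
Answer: $0$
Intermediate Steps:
$3 \cdot 0 W{\left(3,0 \right)} = 3 \cdot 0 \left(\left(-3\right) 3\right) = 0 \left(-9\right) = 0$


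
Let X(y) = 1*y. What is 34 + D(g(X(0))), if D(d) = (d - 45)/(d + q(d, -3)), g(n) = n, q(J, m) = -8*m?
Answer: 257/8 ≈ 32.125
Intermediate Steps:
X(y) = y
D(d) = (-45 + d)/(24 + d) (D(d) = (d - 45)/(d - 8*(-3)) = (-45 + d)/(d + 24) = (-45 + d)/(24 + d))
34 + D(g(X(0))) = 34 + (-45 + 0)/(24 + 0) = 34 - 45/24 = 34 + (1/24)*(-45) = 34 - 15/8 = 257/8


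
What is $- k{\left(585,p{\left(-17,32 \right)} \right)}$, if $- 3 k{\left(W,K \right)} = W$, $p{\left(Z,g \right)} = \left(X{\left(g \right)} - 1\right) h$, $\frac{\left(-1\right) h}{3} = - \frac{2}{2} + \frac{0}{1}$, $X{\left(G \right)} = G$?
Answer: $195$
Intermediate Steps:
$h = 3$ ($h = - 3 \left(- \frac{2}{2} + \frac{0}{1}\right) = - 3 \left(\left(-2\right) \frac{1}{2} + 0 \cdot 1\right) = - 3 \left(-1 + 0\right) = \left(-3\right) \left(-1\right) = 3$)
$p{\left(Z,g \right)} = -3 + 3 g$ ($p{\left(Z,g \right)} = \left(g - 1\right) 3 = \left(-1 + g\right) 3 = -3 + 3 g$)
$k{\left(W,K \right)} = - \frac{W}{3}$
$- k{\left(585,p{\left(-17,32 \right)} \right)} = - \frac{\left(-1\right) 585}{3} = \left(-1\right) \left(-195\right) = 195$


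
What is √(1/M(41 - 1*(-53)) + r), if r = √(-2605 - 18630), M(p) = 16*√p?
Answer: √(94*√94 + 141376*I*√21235)/376 ≈ 8.5361 + 8.5357*I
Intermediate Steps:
r = I*√21235 (r = √(-21235) = I*√21235 ≈ 145.72*I)
√(1/M(41 - 1*(-53)) + r) = √(1/(16*√(41 - 1*(-53))) + I*√21235) = √(1/(16*√(41 + 53)) + I*√21235) = √(1/(16*√94) + I*√21235) = √(√94/1504 + I*√21235)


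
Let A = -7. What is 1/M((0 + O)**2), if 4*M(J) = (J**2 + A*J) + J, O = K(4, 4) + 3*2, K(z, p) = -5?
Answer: -4/5 ≈ -0.80000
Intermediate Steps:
O = 1 (O = -5 + 3*2 = -5 + 6 = 1)
M(J) = -3*J/2 + J**2/4 (M(J) = ((J**2 - 7*J) + J)/4 = (J**2 - 6*J)/4 = -3*J/2 + J**2/4)
1/M((0 + O)**2) = 1/((0 + 1)**2*(-6 + (0 + 1)**2)/4) = 1/((1/4)*1**2*(-6 + 1**2)) = 1/((1/4)*1*(-6 + 1)) = 1/((1/4)*1*(-5)) = 1/(-5/4) = -4/5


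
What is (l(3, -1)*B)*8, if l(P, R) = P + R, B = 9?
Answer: 144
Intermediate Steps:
(l(3, -1)*B)*8 = ((3 - 1)*9)*8 = (2*9)*8 = 18*8 = 144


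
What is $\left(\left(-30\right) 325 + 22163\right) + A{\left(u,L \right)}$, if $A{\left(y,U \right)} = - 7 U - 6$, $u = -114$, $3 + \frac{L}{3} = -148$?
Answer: $15578$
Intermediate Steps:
$L = -453$ ($L = -9 + 3 \left(-148\right) = -9 - 444 = -453$)
$A{\left(y,U \right)} = -6 - 7 U$
$\left(\left(-30\right) 325 + 22163\right) + A{\left(u,L \right)} = \left(\left(-30\right) 325 + 22163\right) - -3165 = \left(-9750 + 22163\right) + \left(-6 + 3171\right) = 12413 + 3165 = 15578$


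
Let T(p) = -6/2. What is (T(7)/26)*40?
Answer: -60/13 ≈ -4.6154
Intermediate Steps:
T(p) = -3 (T(p) = -6*½ = -3)
(T(7)/26)*40 = (-3/26)*40 = ((1/26)*(-3))*40 = -3/26*40 = -60/13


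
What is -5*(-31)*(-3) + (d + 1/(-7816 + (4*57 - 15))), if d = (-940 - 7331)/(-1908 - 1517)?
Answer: -12045846887/26040275 ≈ -462.59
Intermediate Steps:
d = 8271/3425 (d = -8271/(-3425) = -8271*(-1/3425) = 8271/3425 ≈ 2.4149)
-5*(-31)*(-3) + (d + 1/(-7816 + (4*57 - 15))) = -5*(-31)*(-3) + (8271/3425 + 1/(-7816 + (4*57 - 15))) = 155*(-3) + (8271/3425 + 1/(-7816 + (228 - 15))) = -465 + (8271/3425 + 1/(-7816 + 213)) = -465 + (8271/3425 + 1/(-7603)) = -465 + (8271/3425 - 1/7603) = -465 + 62880988/26040275 = -12045846887/26040275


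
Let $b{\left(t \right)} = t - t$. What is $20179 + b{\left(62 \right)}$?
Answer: $20179$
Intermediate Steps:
$b{\left(t \right)} = 0$
$20179 + b{\left(62 \right)} = 20179 + 0 = 20179$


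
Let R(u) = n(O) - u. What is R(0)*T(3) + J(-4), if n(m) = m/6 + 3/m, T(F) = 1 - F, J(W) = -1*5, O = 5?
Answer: -118/15 ≈ -7.8667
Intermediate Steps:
J(W) = -5
n(m) = 3/m + m/6 (n(m) = m*(⅙) + 3/m = m/6 + 3/m = 3/m + m/6)
R(u) = 43/30 - u (R(u) = (3/5 + (⅙)*5) - u = (3*(⅕) + ⅚) - u = (⅗ + ⅚) - u = 43/30 - u)
R(0)*T(3) + J(-4) = (43/30 - 1*0)*(1 - 1*3) - 5 = (43/30 + 0)*(1 - 3) - 5 = (43/30)*(-2) - 5 = -43/15 - 5 = -118/15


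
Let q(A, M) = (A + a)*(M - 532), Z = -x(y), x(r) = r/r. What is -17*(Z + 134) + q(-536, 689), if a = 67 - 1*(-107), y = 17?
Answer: -59095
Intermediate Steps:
x(r) = 1
a = 174 (a = 67 + 107 = 174)
Z = -1 (Z = -1*1 = -1)
q(A, M) = (-532 + M)*(174 + A) (q(A, M) = (A + 174)*(M - 532) = (174 + A)*(-532 + M) = (-532 + M)*(174 + A))
-17*(Z + 134) + q(-536, 689) = -17*(-1 + 134) + (-92568 - 532*(-536) + 174*689 - 536*689) = -17*133 + (-92568 + 285152 + 119886 - 369304) = -2261 - 56834 = -59095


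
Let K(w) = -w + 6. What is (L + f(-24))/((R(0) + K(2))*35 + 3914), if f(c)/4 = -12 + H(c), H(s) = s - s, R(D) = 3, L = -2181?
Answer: -2229/4159 ≈ -0.53595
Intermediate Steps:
K(w) = 6 - w
H(s) = 0
f(c) = -48 (f(c) = 4*(-12 + 0) = 4*(-12) = -48)
(L + f(-24))/((R(0) + K(2))*35 + 3914) = (-2181 - 48)/((3 + (6 - 1*2))*35 + 3914) = -2229/((3 + (6 - 2))*35 + 3914) = -2229/((3 + 4)*35 + 3914) = -2229/(7*35 + 3914) = -2229/(245 + 3914) = -2229/4159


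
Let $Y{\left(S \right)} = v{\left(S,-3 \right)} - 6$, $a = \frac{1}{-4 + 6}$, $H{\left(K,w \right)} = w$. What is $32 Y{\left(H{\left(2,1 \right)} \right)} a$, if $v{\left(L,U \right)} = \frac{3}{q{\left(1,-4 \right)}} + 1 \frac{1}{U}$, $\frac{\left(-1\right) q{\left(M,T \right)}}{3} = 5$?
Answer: $- \frac{1568}{15} \approx -104.53$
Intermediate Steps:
$q{\left(M,T \right)} = -15$ ($q{\left(M,T \right)} = \left(-3\right) 5 = -15$)
$v{\left(L,U \right)} = - \frac{1}{5} + \frac{1}{U}$ ($v{\left(L,U \right)} = \frac{3}{-15} + 1 \frac{1}{U} = 3 \left(- \frac{1}{15}\right) + \frac{1}{U} = - \frac{1}{5} + \frac{1}{U}$)
$a = \frac{1}{2} \approx 0.5$
$Y{\left(S \right)} = - \frac{98}{15}$ ($Y{\left(S \right)} = \frac{5 - -3}{5 \left(-3\right)} - 6 = \frac{1}{5} \left(- \frac{1}{3}\right) \left(5 + 3\right) - 6 = \frac{1}{5} \left(- \frac{1}{3}\right) 8 - 6 = - \frac{8}{15} - 6 = - \frac{98}{15}$)
$32 Y{\left(H{\left(2,1 \right)} \right)} a = 32 \left(- \frac{98}{15}\right) \frac{1}{2} = \left(- \frac{3136}{15}\right) \frac{1}{2} = - \frac{1568}{15}$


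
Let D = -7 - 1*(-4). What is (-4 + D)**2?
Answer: 49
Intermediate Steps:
D = -3 (D = -7 + 4 = -3)
(-4 + D)**2 = (-4 - 3)**2 = (-7)**2 = 49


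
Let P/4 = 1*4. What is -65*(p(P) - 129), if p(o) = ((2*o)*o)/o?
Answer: 6305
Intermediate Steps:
P = 16 (P = 4*(1*4) = 4*4 = 16)
p(o) = 2*o (p(o) = (2*o²)/o = 2*o)
-65*(p(P) - 129) = -65*(2*16 - 129) = -65*(32 - 129) = -65*(-97) = 6305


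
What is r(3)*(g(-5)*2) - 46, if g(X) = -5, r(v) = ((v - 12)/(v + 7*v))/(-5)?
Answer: -187/4 ≈ -46.750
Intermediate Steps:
r(v) = -(-12 + v)/(40*v) (r(v) = ((-12 + v)/((8*v)))*(-1/5) = ((-12 + v)*(1/(8*v)))*(-1/5) = ((-12 + v)/(8*v))*(-1/5) = -(-12 + v)/(40*v))
r(3)*(g(-5)*2) - 46 = ((1/40)*(12 - 1*3)/3)*(-5*2) - 46 = ((1/40)*(1/3)*(12 - 3))*(-10) - 46 = ((1/40)*(1/3)*9)*(-10) - 46 = (3/40)*(-10) - 46 = -3/4 - 46 = -187/4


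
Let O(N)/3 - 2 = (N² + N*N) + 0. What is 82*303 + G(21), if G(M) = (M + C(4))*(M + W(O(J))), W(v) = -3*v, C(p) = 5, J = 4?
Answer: 17436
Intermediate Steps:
O(N) = 6 + 6*N² (O(N) = 6 + 3*((N² + N*N) + 0) = 6 + 3*((N² + N²) + 0) = 6 + 3*(2*N² + 0) = 6 + 3*(2*N²) = 6 + 6*N²)
G(M) = (-306 + M)*(5 + M) (G(M) = (M + 5)*(M - 3*(6 + 6*4²)) = (5 + M)*(M - 3*(6 + 6*16)) = (5 + M)*(M - 3*(6 + 96)) = (5 + M)*(M - 3*102) = (5 + M)*(M - 306) = (5 + M)*(-306 + M) = (-306 + M)*(5 + M))
82*303 + G(21) = 82*303 + (-1530 + 21² - 301*21) = 24846 + (-1530 + 441 - 6321) = 24846 - 7410 = 17436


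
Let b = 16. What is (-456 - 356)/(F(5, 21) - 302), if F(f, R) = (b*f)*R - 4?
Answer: -406/687 ≈ -0.59097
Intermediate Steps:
F(f, R) = -4 + 16*R*f (F(f, R) = (16*f)*R - 4 = 16*R*f - 4 = -4 + 16*R*f)
(-456 - 356)/(F(5, 21) - 302) = (-456 - 356)/((-4 + 16*21*5) - 302) = -812/((-4 + 1680) - 302) = -812/(1676 - 302) = -812/1374 = -812*1/1374 = -406/687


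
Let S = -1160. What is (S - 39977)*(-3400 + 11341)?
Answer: -326668917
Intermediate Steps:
(S - 39977)*(-3400 + 11341) = (-1160 - 39977)*(-3400 + 11341) = -41137*7941 = -326668917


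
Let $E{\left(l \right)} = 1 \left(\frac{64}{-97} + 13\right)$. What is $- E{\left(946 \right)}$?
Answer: $- \frac{1197}{97} \approx -12.34$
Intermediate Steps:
$E{\left(l \right)} = \frac{1197}{97}$ ($E{\left(l \right)} = 1 \left(64 \left(- \frac{1}{97}\right) + 13\right) = 1 \left(- \frac{64}{97} + 13\right) = 1 \cdot \frac{1197}{97} = \frac{1197}{97}$)
$- E{\left(946 \right)} = \left(-1\right) \frac{1197}{97} = - \frac{1197}{97}$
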